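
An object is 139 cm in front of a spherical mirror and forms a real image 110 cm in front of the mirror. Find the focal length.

Real image ⇒ d_i = +110 cm.
1/f = 1/d_o + 1/d_i = 1/(139) + 1/(110) = 0.01629, so f = 61.4 cm.
Since f is positive, the spherical mirror is concave.

f = 61.4 cm (concave)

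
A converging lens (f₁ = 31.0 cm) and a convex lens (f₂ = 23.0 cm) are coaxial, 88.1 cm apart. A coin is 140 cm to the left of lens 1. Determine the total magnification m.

m = +0.259

Lens 1: 1/d_i1 = 1/(31.0) − 1/(140) = 0.02512, so d_i1 = 39.82 cm; m₁ = −d_i1/d_o1 = -0.2844.
d_o2 = 88.1 − (39.82) = 48.28 cm.
Lens 2: 1/d_i2 = 1/(23.0) − 1/(48.28) = 0.02277, so d_i2 = 43.93 cm; m₂ = −d_i2/d_o2 = -0.9098.
m = m₁·m₂ = (-0.2844)(-0.9098) = +0.259.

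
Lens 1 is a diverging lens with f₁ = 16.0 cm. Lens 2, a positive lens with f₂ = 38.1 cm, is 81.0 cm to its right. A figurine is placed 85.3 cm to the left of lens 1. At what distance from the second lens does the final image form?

Lens 1 is diverging, so f₁ = −16.0 cm.
Lens 1: 1/d_i1 = 1/f₁ − 1/d_o1 = 1/(-16.0) − 1/(85.3) = -0.07422, so d_i1 = -13.47 cm.
The intermediate image is 13.47 cm to the left of lens 1 (virtual), which is 81.0 − (-13.47) = 94.47 cm to the left of lens 2, so d_o2 = +94.47 cm.
Lens 2: 1/d_i2 = 1/f₂ − 1/d_o2 = 1/(38.1) − 1/(94.47) = 0.01566, so d_i2 = 63.9 cm.
The final image is real, 63.9 cm to the right of lens 2 (overall magnification ≈ -0.11).

63.9 cm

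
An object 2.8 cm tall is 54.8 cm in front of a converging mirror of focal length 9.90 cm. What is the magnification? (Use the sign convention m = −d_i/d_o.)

m = -0.220

1/d_i = 1/f − 1/d_o = 1/(9.900) − 1/(54.8) = 0.08276, so d_i = 12.08 cm.
m = −d_i/d_o = −(12.08)/(54.8) = -0.220.
The image is real, inverted and reduced, in front of the mirror.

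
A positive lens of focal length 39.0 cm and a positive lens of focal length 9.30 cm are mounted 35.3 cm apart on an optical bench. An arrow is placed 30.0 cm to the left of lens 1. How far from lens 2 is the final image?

Lens 1: 1/d_i1 = 1/f₁ − 1/d_o1 = 1/(39.0) − 1/(30.0) = -0.007692, so d_i1 = -130.0 cm.
The intermediate image is 130.0 cm to the left of lens 1 (virtual), which is 35.3 − (-130.0) = 165.3 cm to the left of lens 2, so d_o2 = +165.3 cm.
Lens 2: 1/d_i2 = 1/f₂ − 1/d_o2 = 1/(9.30) − 1/(165.3) = 0.1015, so d_i2 = 9.85 cm.
The final image is real, 9.85 cm to the right of lens 2 (overall magnification ≈ -0.26).

9.85 cm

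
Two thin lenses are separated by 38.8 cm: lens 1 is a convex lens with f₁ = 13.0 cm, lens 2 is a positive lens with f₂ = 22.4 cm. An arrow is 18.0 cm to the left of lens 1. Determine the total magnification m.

Lens 1: 1/d_i1 = 1/(13.0) − 1/(18.0) = 0.02137, so d_i1 = 46.80 cm; m₁ = −d_i1/d_o1 = -2.600.
d_o2 = 38.8 − (46.80) = -8.000 cm (virtual object).
Lens 2: 1/d_i2 = 1/(22.4) − 1/(-8.000) = 0.1696, so d_i2 = 5.895 cm; m₂ = −d_i2/d_o2 = +0.7368.
m = m₁·m₂ = (-2.600)(+0.7368) = -1.92.

m = -1.92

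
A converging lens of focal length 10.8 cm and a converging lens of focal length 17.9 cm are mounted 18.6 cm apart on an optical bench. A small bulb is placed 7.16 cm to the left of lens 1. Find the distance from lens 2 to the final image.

32.5 cm

Lens 1: 1/d_i1 = 1/f₁ − 1/d_o1 = 1/(10.8) − 1/(7.16) = -0.04707, so d_i1 = -21.24 cm.
The intermediate image is 21.24 cm to the left of lens 1 (virtual), which is 18.6 − (-21.24) = 39.84 cm to the left of lens 2, so d_o2 = +39.84 cm.
Lens 2: 1/d_i2 = 1/f₂ − 1/d_o2 = 1/(17.9) − 1/(39.84) = 0.03077, so d_i2 = 32.5 cm.
The final image is real, 32.5 cm to the right of lens 2 (overall magnification ≈ -2.4).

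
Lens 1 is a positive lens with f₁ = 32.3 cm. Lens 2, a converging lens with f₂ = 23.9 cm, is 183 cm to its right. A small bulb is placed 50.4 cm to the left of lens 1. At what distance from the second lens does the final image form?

Lens 1: 1/d_i1 = 1/f₁ − 1/d_o1 = 1/(32.3) − 1/(50.4) = 0.01112, so d_i1 = 89.94 cm.
The intermediate image is 89.94 cm to the right of lens 1, which is 183 − (89.94) = 93.06 cm to the left of lens 2, so d_o2 = +93.06 cm.
Lens 2: 1/d_i2 = 1/f₂ − 1/d_o2 = 1/(23.9) − 1/(93.06) = 0.03110, so d_i2 = 32.2 cm.
The final image is real, 32.2 cm to the right of lens 2 (overall magnification ≈ 0.62).

32.2 cm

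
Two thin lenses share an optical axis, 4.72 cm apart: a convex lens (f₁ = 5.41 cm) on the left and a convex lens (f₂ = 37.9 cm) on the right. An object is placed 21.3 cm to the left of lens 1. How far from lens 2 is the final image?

2.37 cm

Lens 1: 1/d_i1 = 1/f₁ − 1/d_o1 = 1/(5.41) − 1/(21.3) = 0.1379, so d_i1 = 7.252 cm.
The intermediate image is 7.252 cm to the right of lens 1, which lies 2.532 cm to the right of lens 2 — a virtual object — so d_o2 = −2.532 cm.
Lens 2: 1/d_i2 = 1/f₂ − 1/d_o2 = 1/(37.9) − 1/(-2.532) = 0.4213, so d_i2 = 2.37 cm.
The final image is real, 2.37 cm to the right of lens 2 (overall magnification ≈ -0.32).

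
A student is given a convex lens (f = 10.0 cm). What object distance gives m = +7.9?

8.73 cm

m = −d_i/d_o ⇒ d_i = −m·d_o.
1/f = 1/d_o + 1/d_i = 1/d_o − 1/(m·d_o) = (1 − 1/m)/d_o, so d_o = f(1 − 1/m) = (10.00)(1 − 1/(+7.9)) = 8.73 cm.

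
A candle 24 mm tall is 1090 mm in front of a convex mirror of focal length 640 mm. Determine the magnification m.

m = +0.370

For a convex mirror, f = -640 mm.
1/d_i = 1/f − 1/d_o = 1/(-640.0) − 1/(1090) = -0.002480, so d_i = -403.2 mm.
m = −d_i/d_o = −(-403.2)/(1090) = +0.370.
The image is virtual, upright and reduced, behind the mirror.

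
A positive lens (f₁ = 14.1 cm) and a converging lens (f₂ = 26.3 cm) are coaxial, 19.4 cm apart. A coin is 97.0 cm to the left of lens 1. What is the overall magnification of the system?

m = -0.191

Lens 1: 1/d_i1 = 1/(14.1) − 1/(97.0) = 0.06061, so d_i1 = 16.50 cm; m₁ = −d_i1/d_o1 = -0.1701.
d_o2 = 19.4 − (16.50) = 2.900 cm.
Lens 2: 1/d_i2 = 1/(26.3) − 1/(2.900) = -0.3068, so d_i2 = -3.259 cm; m₂ = −d_i2/d_o2 = +1.124.
m = m₁·m₂ = (-0.1701)(+1.124) = -0.191.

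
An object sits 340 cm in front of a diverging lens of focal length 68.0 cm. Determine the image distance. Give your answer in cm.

For a diverging lens, f = -68.0 cm.
Lens equation: 1/s_i = 1/f − 1/s_o = 1/(-68.00) − 1/(340) = -0.01471 − 0.002941 = -0.01765, so s_i = -56.7 cm.
The image is virtual, upright and reduced, on the same side as the object.

56.7 cm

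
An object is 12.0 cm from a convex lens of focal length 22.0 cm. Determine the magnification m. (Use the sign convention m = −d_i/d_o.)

1/d_i = 1/f − 1/d_o = 1/(22.00) − 1/(12.0) = -0.03788, so d_i = -26.40 cm.
m = −d_i/d_o = −(-26.40)/(12.0) = +2.20.
The image is virtual, upright and enlarged, on the same side as the object.

m = +2.20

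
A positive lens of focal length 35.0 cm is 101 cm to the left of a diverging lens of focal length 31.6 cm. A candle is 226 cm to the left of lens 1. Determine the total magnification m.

Lens 1: 1/d_i1 = 1/(35.0) − 1/(226) = 0.02415, so d_i1 = 41.41 cm; m₁ = −d_i1/d_o1 = -0.1832.
d_o2 = 101 − (41.41) = 59.59 cm.
f₂ = −31.6 cm (diverging).
Lens 2: 1/d_i2 = 1/(-31.6) − 1/(59.59) = -0.04843, so d_i2 = -20.65 cm; m₂ = −d_i2/d_o2 = +0.3465.
m = m₁·m₂ = (-0.1832)(+0.3465) = -0.0635.

m = -0.0635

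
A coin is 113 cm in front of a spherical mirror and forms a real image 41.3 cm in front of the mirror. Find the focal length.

f = 30.2 cm (concave)

Real image ⇒ d_i = +41.3 cm.
1/f = 1/d_o + 1/d_i = 1/(113) + 1/(41.3) = 0.03306, so f = 30.2 cm.
Since f is positive, the spherical mirror is concave.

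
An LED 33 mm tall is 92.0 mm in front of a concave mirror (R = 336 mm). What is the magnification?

m = +2.21

f = R/2 = 336/2 = 168.0 mm.
1/d_i = 1/f − 1/d_o = 1/(168.0) − 1/(92.0) = -0.004917, so d_i = -203.4 mm.
m = −d_i/d_o = −(-203.4)/(92.0) = +2.21.
The image is virtual, upright and enlarged, behind the mirror.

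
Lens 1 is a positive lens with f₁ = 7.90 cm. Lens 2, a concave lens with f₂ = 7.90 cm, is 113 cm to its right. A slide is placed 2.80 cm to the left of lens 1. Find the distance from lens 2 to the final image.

Lens 1: 1/d_i1 = 1/f₁ − 1/d_o1 = 1/(7.90) − 1/(2.80) = -0.2306, so d_i1 = -4.337 cm.
The intermediate image is 4.337 cm to the left of lens 1 (virtual), which is 113 − (-4.337) = 117.3 cm to the left of lens 2, so d_o2 = +117.3 cm.
Lens 2 is diverging, so f₂ = −7.90 cm.
Lens 2: 1/d_i2 = 1/f₂ − 1/d_o2 = 1/(-7.90) − 1/(117.3) = -0.1351, so d_i2 = -7.40 cm.
The final image is virtual, 7.40 cm to the left of lens 2 (overall magnification ≈ 0.098).

7.40 cm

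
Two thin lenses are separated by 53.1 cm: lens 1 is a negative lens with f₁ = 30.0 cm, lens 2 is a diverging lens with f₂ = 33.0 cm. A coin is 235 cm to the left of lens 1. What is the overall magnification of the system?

m = +0.0331

f₁ = −30.0 cm (diverging).
Lens 1: 1/d_i1 = 1/(-30.0) − 1/(235) = -0.03759, so d_i1 = -26.60 cm; m₁ = −d_i1/d_o1 = +0.1132.
d_o2 = 53.1 − (-26.60) = 79.70 cm.
f₂ = −33.0 cm (diverging).
Lens 2: 1/d_i2 = 1/(-33.0) − 1/(79.70) = -0.04285, so d_i2 = -23.34 cm; m₂ = −d_i2/d_o2 = +0.2928.
m = m₁·m₂ = (+0.1132)(+0.2928) = +0.0331.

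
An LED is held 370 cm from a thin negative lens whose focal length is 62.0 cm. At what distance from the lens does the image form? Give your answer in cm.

For a negative lens, f = -62.0 cm.
Thin-lens equation: 1/q = 1/f − 1/p = 1/(-62.00) − 1/(370) = -0.01613 − 0.002703 = -0.01883, so q = -53.1 cm.
The image is virtual, upright and reduced, on the same side as the object.

53.1 cm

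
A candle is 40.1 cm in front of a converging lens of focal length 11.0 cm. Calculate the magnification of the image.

m = -0.378

1/d_i = 1/f − 1/d_o = 1/(11.00) − 1/(40.1) = 0.06597, so d_i = 15.16 cm.
m = −d_i/d_o = −(15.16)/(40.1) = -0.378.
The image is real, inverted and reduced, on the far side of the lens.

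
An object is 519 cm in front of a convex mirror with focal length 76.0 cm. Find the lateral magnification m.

m = +0.128

For a convex mirror, f = -76.0 cm.
1/d_i = 1/f − 1/d_o = 1/(-76.00) − 1/(519) = -0.01508, so d_i = -66.29 cm.
m = −d_i/d_o = −(-66.29)/(519) = +0.128.
The image is virtual, upright and reduced, behind the mirror.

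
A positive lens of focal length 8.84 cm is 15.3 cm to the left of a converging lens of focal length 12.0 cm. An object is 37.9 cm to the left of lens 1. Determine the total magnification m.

Lens 1: 1/d_i1 = 1/(8.84) − 1/(37.9) = 0.08674, so d_i1 = 11.53 cm; m₁ = −d_i1/d_o1 = -0.3042.
d_o2 = 15.3 − (11.53) = 3.770 cm.
Lens 2: 1/d_i2 = 1/(12.0) − 1/(3.770) = -0.1819, so d_i2 = -5.497 cm; m₂ = −d_i2/d_o2 = +1.458.
m = m₁·m₂ = (-0.3042)(+1.458) = -0.444.

m = -0.444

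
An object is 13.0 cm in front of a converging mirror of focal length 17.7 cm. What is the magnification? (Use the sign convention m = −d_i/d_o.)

1/d_i = 1/f − 1/d_o = 1/(17.70) − 1/(13.0) = -0.02043, so d_i = -48.96 cm.
m = −d_i/d_o = −(-48.96)/(13.0) = +3.77.
The image is virtual, upright and enlarged, behind the mirror.

m = +3.77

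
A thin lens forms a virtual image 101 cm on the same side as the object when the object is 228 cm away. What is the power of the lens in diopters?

Virtual image ⇒ d_i = −101 cm.
1/f = 1/d_o + 1/d_i = 1/(228) + 1/(-101) = -0.005515 cm⁻¹.
f = -181.3 cm = -1.813 m, so P = 1/f = -0.552 D.

P = -0.552 D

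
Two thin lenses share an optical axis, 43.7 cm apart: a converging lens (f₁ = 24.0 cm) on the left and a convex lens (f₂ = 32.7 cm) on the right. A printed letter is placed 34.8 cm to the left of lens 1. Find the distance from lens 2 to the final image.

Lens 1: 1/d_i1 = 1/f₁ − 1/d_o1 = 1/(24.0) − 1/(34.8) = 0.01293, so d_i1 = 77.33 cm.
The intermediate image is 77.33 cm to the right of lens 1, which lies 33.63 cm to the right of lens 2 — a virtual object — so d_o2 = −33.63 cm.
Lens 2: 1/d_i2 = 1/f₂ − 1/d_o2 = 1/(32.7) − 1/(-33.63) = 0.06032, so d_i2 = 16.6 cm.
The final image is real, 16.6 cm to the right of lens 2 (overall magnification ≈ -1.1).

16.6 cm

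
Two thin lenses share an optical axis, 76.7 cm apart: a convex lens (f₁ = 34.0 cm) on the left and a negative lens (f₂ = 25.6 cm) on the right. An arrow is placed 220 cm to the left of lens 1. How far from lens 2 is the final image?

15.0 cm

Lens 1: 1/d_i1 = 1/f₁ − 1/d_o1 = 1/(34.0) − 1/(220) = 0.02487, so d_i1 = 40.22 cm.
The intermediate image is 40.22 cm to the right of lens 1, which is 76.7 − (40.22) = 36.48 cm to the left of lens 2, so d_o2 = +36.48 cm.
Lens 2 is diverging, so f₂ = −25.6 cm.
Lens 2: 1/d_i2 = 1/f₂ − 1/d_o2 = 1/(-25.6) − 1/(36.48) = -0.06647, so d_i2 = -15.0 cm.
The final image is virtual, 15.0 cm to the left of lens 2 (overall magnification ≈ -0.075).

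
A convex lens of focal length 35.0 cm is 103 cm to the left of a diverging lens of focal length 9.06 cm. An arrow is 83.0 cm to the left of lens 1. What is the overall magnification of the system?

Lens 1: 1/d_i1 = 1/(35.0) − 1/(83.0) = 0.01652, so d_i1 = 60.52 cm; m₁ = −d_i1/d_o1 = -0.7292.
d_o2 = 103 − (60.52) = 42.48 cm.
f₂ = −9.06 cm (diverging).
Lens 2: 1/d_i2 = 1/(-9.06) − 1/(42.48) = -0.1339, so d_i2 = -7.467 cm; m₂ = −d_i2/d_o2 = +0.1758.
m = m₁·m₂ = (-0.7292)(+0.1758) = -0.128.

m = -0.128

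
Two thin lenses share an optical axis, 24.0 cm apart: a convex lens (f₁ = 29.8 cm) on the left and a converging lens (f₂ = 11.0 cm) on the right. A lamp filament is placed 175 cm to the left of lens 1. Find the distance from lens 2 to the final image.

5.72 cm

Lens 1: 1/d_i1 = 1/f₁ − 1/d_o1 = 1/(29.8) − 1/(175) = 0.02784, so d_i1 = 35.92 cm.
The intermediate image is 35.92 cm to the right of lens 1, which lies 11.92 cm to the right of lens 2 — a virtual object — so d_o2 = −11.92 cm.
Lens 2: 1/d_i2 = 1/f₂ − 1/d_o2 = 1/(11.0) − 1/(-11.92) = 0.1748, so d_i2 = 5.72 cm.
The final image is real, 5.72 cm to the right of lens 2 (overall magnification ≈ -0.099).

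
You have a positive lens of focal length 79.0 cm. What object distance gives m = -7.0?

m = −d_i/d_o ⇒ d_i = −m·d_o.
1/f = 1/d_o + 1/d_i = 1/d_o − 1/(m·d_o) = (1 − 1/m)/d_o, so d_o = f(1 − 1/m) = (79.00)(1 − 1/(-7.0)) = 90.3 cm.

90.3 cm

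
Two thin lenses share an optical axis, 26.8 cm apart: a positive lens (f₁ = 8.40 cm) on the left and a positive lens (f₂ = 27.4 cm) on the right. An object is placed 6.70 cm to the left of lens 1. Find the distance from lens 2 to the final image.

Lens 1: 1/d_i1 = 1/f₁ − 1/d_o1 = 1/(8.40) − 1/(6.70) = -0.03021, so d_i1 = -33.11 cm.
The intermediate image is 33.11 cm to the left of lens 1 (virtual), which is 26.8 − (-33.11) = 59.91 cm to the left of lens 2, so d_o2 = +59.91 cm.
Lens 2: 1/d_i2 = 1/f₂ − 1/d_o2 = 1/(27.4) − 1/(59.91) = 0.01980, so d_i2 = 50.5 cm.
The final image is real, 50.5 cm to the right of lens 2 (overall magnification ≈ -4.2).

50.5 cm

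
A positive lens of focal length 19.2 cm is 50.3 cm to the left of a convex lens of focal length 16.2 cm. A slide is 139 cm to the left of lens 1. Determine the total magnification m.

Lens 1: 1/d_i1 = 1/(19.2) − 1/(139) = 0.04489, so d_i1 = 22.28 cm; m₁ = −d_i1/d_o1 = -0.1603.
d_o2 = 50.3 − (22.28) = 28.02 cm.
Lens 2: 1/d_i2 = 1/(16.2) − 1/(28.02) = 0.02604, so d_i2 = 38.40 cm; m₂ = −d_i2/d_o2 = -1.371.
m = m₁·m₂ = (-0.1603)(-1.371) = +0.220.

m = +0.220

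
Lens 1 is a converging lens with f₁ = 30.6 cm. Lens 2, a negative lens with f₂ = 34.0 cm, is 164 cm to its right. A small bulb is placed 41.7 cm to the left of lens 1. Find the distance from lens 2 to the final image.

20.1 cm

Lens 1: 1/d_i1 = 1/f₁ − 1/d_o1 = 1/(30.6) − 1/(41.7) = 0.008699, so d_i1 = 115.0 cm.
The intermediate image is 115.0 cm to the right of lens 1, which is 164 − (115.0) = 49.00 cm to the left of lens 2, so d_o2 = +49.00 cm.
Lens 2 is diverging, so f₂ = −34.0 cm.
Lens 2: 1/d_i2 = 1/f₂ − 1/d_o2 = 1/(-34.0) − 1/(49.00) = -0.04982, so d_i2 = -20.1 cm.
The final image is virtual, 20.1 cm to the left of lens 2 (overall magnification ≈ -1.1).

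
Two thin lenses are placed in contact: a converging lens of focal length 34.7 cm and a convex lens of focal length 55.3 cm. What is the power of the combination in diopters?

P₁ = 1/f₁ = 1/(0.347 m) = +2.882 D; P₂ = 1/f₂ = 1/(0.553 m) = +1.808 D.
For thin lenses in contact, P = P₁ + P₂ = (+2.882) + (+1.808) = +4.69 D.

P = +4.69 D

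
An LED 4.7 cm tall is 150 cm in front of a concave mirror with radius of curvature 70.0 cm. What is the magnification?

m = -0.304

f = R/2 = 70.0/2 = 35.00 cm.
1/d_i = 1/f − 1/d_o = 1/(35.00) − 1/(150) = 0.02190, so d_i = 45.65 cm.
m = −d_i/d_o = −(45.65)/(150) = -0.304.
The image is real, inverted and reduced, in front of the mirror.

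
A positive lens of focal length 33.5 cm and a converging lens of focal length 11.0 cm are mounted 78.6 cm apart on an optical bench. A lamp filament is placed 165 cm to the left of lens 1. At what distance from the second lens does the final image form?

Lens 1: 1/d_i1 = 1/f₁ − 1/d_o1 = 1/(33.5) − 1/(165) = 0.02379, so d_i1 = 42.03 cm.
The intermediate image is 42.03 cm to the right of lens 1, which is 78.6 − (42.03) = 36.57 cm to the left of lens 2, so d_o2 = +36.57 cm.
Lens 2: 1/d_i2 = 1/f₂ − 1/d_o2 = 1/(11.0) − 1/(36.57) = 0.06356, so d_i2 = 15.7 cm.
The final image is real, 15.7 cm to the right of lens 2 (overall magnification ≈ 0.11).

15.7 cm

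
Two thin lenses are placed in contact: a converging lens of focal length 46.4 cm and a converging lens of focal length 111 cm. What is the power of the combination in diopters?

P₁ = 1/f₁ = 1/(0.464 m) = +2.155 D; P₂ = 1/f₂ = 1/(1.11 m) = +0.9009 D.
For thin lenses in contact, P = P₁ + P₂ = (+2.155) + (+0.9009) = +3.06 D.

P = +3.06 D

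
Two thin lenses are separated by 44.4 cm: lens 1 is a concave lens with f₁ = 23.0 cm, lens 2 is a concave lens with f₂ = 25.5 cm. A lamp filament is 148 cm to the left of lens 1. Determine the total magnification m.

f₁ = −23.0 cm (diverging).
Lens 1: 1/d_i1 = 1/(-23.0) − 1/(148) = -0.05024, so d_i1 = -19.91 cm; m₁ = −d_i1/d_o1 = +0.1345.
d_o2 = 44.4 − (-19.91) = 64.31 cm.
f₂ = −25.5 cm (diverging).
Lens 2: 1/d_i2 = 1/(-25.5) − 1/(64.31) = -0.05477, so d_i2 = -18.26 cm; m₂ = −d_i2/d_o2 = +0.2839.
m = m₁·m₂ = (+0.1345)(+0.2839) = +0.0382.

m = +0.0382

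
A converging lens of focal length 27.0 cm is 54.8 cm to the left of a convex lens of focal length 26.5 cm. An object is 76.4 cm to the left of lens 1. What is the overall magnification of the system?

m = -1.08

Lens 1: 1/d_i1 = 1/(27.0) − 1/(76.4) = 0.02395, so d_i1 = 41.76 cm; m₁ = −d_i1/d_o1 = -0.5466.
d_o2 = 54.8 − (41.76) = 13.04 cm.
Lens 2: 1/d_i2 = 1/(26.5) − 1/(13.04) = -0.03895, so d_i2 = -25.67 cm; m₂ = −d_i2/d_o2 = +1.969.
m = m₁·m₂ = (-0.5466)(+1.969) = -1.08.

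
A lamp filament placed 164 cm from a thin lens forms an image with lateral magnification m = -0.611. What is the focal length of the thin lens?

f = 62.2 cm (converging)

m = −d_i/d_o ⇒ d_i = −m·d_o = −(-0.611)·(164) = 100.2 cm.
1/f = 1/d_o + 1/d_i = 1/(164) + 1/(100.2) = 0.01608, so f = 62.2 cm.
Since f is positive, the thin lens is converging.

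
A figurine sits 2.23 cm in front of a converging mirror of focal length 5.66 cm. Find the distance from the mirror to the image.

Mirror equation: 1/d_i = 1/f − 1/d_o = 1/(5.660) − 1/(2.23) = 0.1767 − 0.4484 = -0.2718, so d_i = -3.68 cm.
The image is virtual, upright and enlarged, behind the mirror.

3.68 cm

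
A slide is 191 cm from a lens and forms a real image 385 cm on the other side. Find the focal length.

Real image ⇒ d_i = +385 cm.
1/f = 1/d_o + 1/d_i = 1/(191) + 1/(385) = 0.007833, so f = 128 cm.
Since f is positive, the lens is converging.

f = 128 cm (converging)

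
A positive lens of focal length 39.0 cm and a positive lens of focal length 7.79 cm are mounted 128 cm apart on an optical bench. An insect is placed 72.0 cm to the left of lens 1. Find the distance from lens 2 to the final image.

Lens 1: 1/d_i1 = 1/f₁ − 1/d_o1 = 1/(39.0) − 1/(72.0) = 0.01175, so d_i1 = 85.09 cm.
The intermediate image is 85.09 cm to the right of lens 1, which is 128 − (85.09) = 42.91 cm to the left of lens 2, so d_o2 = +42.91 cm.
Lens 2: 1/d_i2 = 1/f₂ − 1/d_o2 = 1/(7.79) − 1/(42.91) = 0.1051, so d_i2 = 9.52 cm.
The final image is real, 9.52 cm to the right of lens 2 (overall magnification ≈ 0.26).

9.52 cm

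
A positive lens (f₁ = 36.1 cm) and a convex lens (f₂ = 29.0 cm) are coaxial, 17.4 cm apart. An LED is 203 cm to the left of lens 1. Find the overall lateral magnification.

m = -0.113

Lens 1: 1/d_i1 = 1/(36.1) − 1/(203) = 0.02277, so d_i1 = 43.91 cm; m₁ = −d_i1/d_o1 = -0.2163.
d_o2 = 17.4 − (43.91) = -26.51 cm (virtual object).
Lens 2: 1/d_i2 = 1/(29.0) − 1/(-26.51) = 0.07220, so d_i2 = 13.85 cm; m₂ = −d_i2/d_o2 = +0.5224.
m = m₁·m₂ = (-0.2163)(+0.5224) = -0.113.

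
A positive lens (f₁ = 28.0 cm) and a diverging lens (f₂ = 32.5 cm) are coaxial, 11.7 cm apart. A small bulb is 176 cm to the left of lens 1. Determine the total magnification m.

m = -0.564

Lens 1: 1/d_i1 = 1/(28.0) − 1/(176) = 0.03003, so d_i1 = 33.30 cm; m₁ = −d_i1/d_o1 = -0.1892.
d_o2 = 11.7 − (33.30) = -21.60 cm (virtual object).
f₂ = −32.5 cm (diverging).
Lens 2: 1/d_i2 = 1/(-32.5) − 1/(-21.60) = 0.01553, so d_i2 = 64.40 cm; m₂ = −d_i2/d_o2 = +2.982.
m = m₁·m₂ = (-0.1892)(+2.982) = -0.564.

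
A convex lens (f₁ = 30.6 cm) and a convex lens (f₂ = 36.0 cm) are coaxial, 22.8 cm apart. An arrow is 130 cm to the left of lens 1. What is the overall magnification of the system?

Lens 1: 1/d_i1 = 1/(30.6) − 1/(130) = 0.02499, so d_i1 = 40.02 cm; m₁ = −d_i1/d_o1 = -0.3078.
d_o2 = 22.8 − (40.02) = -17.22 cm (virtual object).
Lens 2: 1/d_i2 = 1/(36.0) − 1/(-17.22) = 0.08585, so d_i2 = 11.65 cm; m₂ = −d_i2/d_o2 = +0.6764.
m = m₁·m₂ = (-0.3078)(+0.6764) = -0.208.

m = -0.208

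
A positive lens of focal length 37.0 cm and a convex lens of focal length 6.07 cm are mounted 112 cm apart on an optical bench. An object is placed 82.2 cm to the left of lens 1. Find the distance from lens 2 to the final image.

7.02 cm

Lens 1: 1/d_i1 = 1/f₁ − 1/d_o1 = 1/(37.0) − 1/(82.2) = 0.01486, so d_i1 = 67.29 cm.
The intermediate image is 67.29 cm to the right of lens 1, which is 112 − (67.29) = 44.71 cm to the left of lens 2, so d_o2 = +44.71 cm.
Lens 2: 1/d_i2 = 1/f₂ − 1/d_o2 = 1/(6.07) − 1/(44.71) = 0.1424, so d_i2 = 7.02 cm.
The final image is real, 7.02 cm to the right of lens 2 (overall magnification ≈ 0.13).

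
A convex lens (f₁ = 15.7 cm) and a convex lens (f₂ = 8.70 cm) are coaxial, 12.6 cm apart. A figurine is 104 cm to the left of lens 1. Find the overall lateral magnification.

Lens 1: 1/d_i1 = 1/(15.7) − 1/(104) = 0.05408, so d_i1 = 18.49 cm; m₁ = −d_i1/d_o1 = -0.1778.
d_o2 = 12.6 − (18.49) = -5.890 cm (virtual object).
Lens 2: 1/d_i2 = 1/(8.70) − 1/(-5.890) = 0.2847, so d_i2 = 3.512 cm; m₂ = −d_i2/d_o2 = +0.5963.
m = m₁·m₂ = (-0.1778)(+0.5963) = -0.106.

m = -0.106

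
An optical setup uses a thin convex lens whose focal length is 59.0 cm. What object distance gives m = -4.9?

71.0 cm

m = −d_i/d_o ⇒ d_i = −m·d_o.
1/f = 1/d_o + 1/d_i = 1/d_o − 1/(m·d_o) = (1 − 1/m)/d_o, so d_o = f(1 − 1/m) = (59.00)(1 − 1/(-4.9)) = 71.0 cm.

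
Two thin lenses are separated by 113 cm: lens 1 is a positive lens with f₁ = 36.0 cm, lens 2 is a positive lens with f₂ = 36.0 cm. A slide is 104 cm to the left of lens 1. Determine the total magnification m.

m = +0.869

Lens 1: 1/d_i1 = 1/(36.0) − 1/(104) = 0.01816, so d_i1 = 55.06 cm; m₁ = −d_i1/d_o1 = -0.5294.
d_o2 = 113 − (55.06) = 57.94 cm.
Lens 2: 1/d_i2 = 1/(36.0) − 1/(57.94) = 0.01052, so d_i2 = 95.07 cm; m₂ = −d_i2/d_o2 = -1.641.
m = m₁·m₂ = (-0.5294)(-1.641) = +0.869.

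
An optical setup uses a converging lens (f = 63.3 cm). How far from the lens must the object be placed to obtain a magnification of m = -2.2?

m = −d_i/d_o ⇒ d_i = −m·d_o.
1/f = 1/d_o + 1/d_i = 1/d_o − 1/(m·d_o) = (1 − 1/m)/d_o, so d_o = f(1 − 1/m) = (63.30)(1 − 1/(-2.2)) = 92.1 cm.

92.1 cm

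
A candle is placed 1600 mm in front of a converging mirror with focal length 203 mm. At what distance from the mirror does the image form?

Mirror equation: 1/s_i = 1/f − 1/s_o = 1/(203.0) − 1/(1600) = 0.004926 − 0.0006250 = 0.004301, so s_i = 232 mm.
The image is real, inverted and reduced, in front of the mirror.

232 mm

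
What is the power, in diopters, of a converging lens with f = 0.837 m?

P = +1.19 D

P = 1/f = 1/(0.837 m) = +1.19 D.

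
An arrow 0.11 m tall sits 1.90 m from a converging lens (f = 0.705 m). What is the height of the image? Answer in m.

1/d_i = 1/f − 1/d_o = 1/(0.7050) − 1/(1.90) = 0.8921, so d_i = 1.121 m.
m = −d_i/d_o = -0.5900.
|h_i| = |m|·h_o = 0.5900 × 0.11 = 0.0649 m. The image is real, inverted and reduced, on the far side of the lens.

0.0649 m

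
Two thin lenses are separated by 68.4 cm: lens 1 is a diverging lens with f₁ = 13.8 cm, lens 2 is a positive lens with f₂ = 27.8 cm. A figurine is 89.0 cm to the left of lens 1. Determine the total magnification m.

m = -0.0710

f₁ = −13.8 cm (diverging).
Lens 1: 1/d_i1 = 1/(-13.8) − 1/(89.0) = -0.08370, so d_i1 = -11.95 cm; m₁ = −d_i1/d_o1 = +0.1343.
d_o2 = 68.4 − (-11.95) = 80.35 cm.
Lens 2: 1/d_i2 = 1/(27.8) − 1/(80.35) = 0.02353, so d_i2 = 42.51 cm; m₂ = −d_i2/d_o2 = -0.5290.
m = m₁·m₂ = (+0.1343)(-0.5290) = -0.0710.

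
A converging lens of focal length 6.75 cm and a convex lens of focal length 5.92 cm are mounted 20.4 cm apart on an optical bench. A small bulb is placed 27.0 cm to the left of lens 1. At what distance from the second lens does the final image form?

12.3 cm

Lens 1: 1/d_i1 = 1/f₁ − 1/d_o1 = 1/(6.75) − 1/(27.0) = 0.1111, so d_i1 = 9.000 cm.
The intermediate image is 9.000 cm to the right of lens 1, which is 20.4 − (9.000) = 11.40 cm to the left of lens 2, so d_o2 = +11.40 cm.
Lens 2: 1/d_i2 = 1/f₂ − 1/d_o2 = 1/(5.92) − 1/(11.40) = 0.08120, so d_i2 = 12.3 cm.
The final image is real, 12.3 cm to the right of lens 2 (overall magnification ≈ 0.36).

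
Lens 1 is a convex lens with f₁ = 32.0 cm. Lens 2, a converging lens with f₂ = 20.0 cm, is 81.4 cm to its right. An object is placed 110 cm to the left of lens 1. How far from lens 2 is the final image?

Lens 1: 1/d_i1 = 1/f₁ − 1/d_o1 = 1/(32.0) − 1/(110) = 0.02216, so d_i1 = 45.13 cm.
The intermediate image is 45.13 cm to the right of lens 1, which is 81.4 − (45.13) = 36.27 cm to the left of lens 2, so d_o2 = +36.27 cm.
Lens 2: 1/d_i2 = 1/f₂ − 1/d_o2 = 1/(20.0) − 1/(36.27) = 0.02243, so d_i2 = 44.6 cm.
The final image is real, 44.6 cm to the right of lens 2 (overall magnification ≈ 0.50).

44.6 cm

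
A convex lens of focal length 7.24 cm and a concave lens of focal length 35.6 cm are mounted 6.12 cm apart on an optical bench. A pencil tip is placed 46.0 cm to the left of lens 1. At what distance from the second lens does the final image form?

2.66 cm

Lens 1: 1/d_i1 = 1/f₁ − 1/d_o1 = 1/(7.24) − 1/(46.0) = 0.1164, so d_i1 = 8.592 cm.
The intermediate image is 8.592 cm to the right of lens 1, which lies 2.472 cm to the right of lens 2 — a virtual object — so d_o2 = −2.472 cm.
Lens 2 is diverging, so f₂ = −35.6 cm.
Lens 2: 1/d_i2 = 1/f₂ − 1/d_o2 = 1/(-35.6) − 1/(-2.472) = 0.3764, so d_i2 = 2.66 cm.
The final image is real, 2.66 cm to the right of lens 2 (overall magnification ≈ -0.20).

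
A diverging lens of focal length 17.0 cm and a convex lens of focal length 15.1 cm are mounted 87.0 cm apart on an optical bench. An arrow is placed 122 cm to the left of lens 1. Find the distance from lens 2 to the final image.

17.7 cm

Lens 1 is diverging, so f₁ = −17.0 cm.
Lens 1: 1/d_i1 = 1/f₁ − 1/d_o1 = 1/(-17.0) − 1/(122) = -0.06702, so d_i1 = -14.92 cm.
The intermediate image is 14.92 cm to the left of lens 1 (virtual), which is 87.0 − (-14.92) = 101.9 cm to the left of lens 2, so d_o2 = +101.9 cm.
Lens 2: 1/d_i2 = 1/f₂ − 1/d_o2 = 1/(15.1) − 1/(101.9) = 0.05641, so d_i2 = 17.7 cm.
The final image is real, 17.7 cm to the right of lens 2 (overall magnification ≈ -0.021).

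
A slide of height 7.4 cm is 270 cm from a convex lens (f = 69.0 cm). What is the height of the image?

2.54 cm

1/d_i = 1/f − 1/d_o = 1/(69.00) − 1/(270) = 0.01079, so d_i = 92.69 cm.
m = −d_i/d_o = -0.3433.
|h_i| = |m|·h_o = 0.3433 × 7.4 = 2.54 cm. The image is real, inverted and reduced, on the far side of the lens.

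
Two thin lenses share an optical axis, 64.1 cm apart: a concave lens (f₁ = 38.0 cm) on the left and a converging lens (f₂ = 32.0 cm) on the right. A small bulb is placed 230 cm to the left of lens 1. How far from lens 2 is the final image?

47.8 cm

Lens 1 is diverging, so f₁ = −38.0 cm.
Lens 1: 1/d_i1 = 1/f₁ − 1/d_o1 = 1/(-38.0) − 1/(230) = -0.03066, so d_i1 = -32.61 cm.
The intermediate image is 32.61 cm to the left of lens 1 (virtual), which is 64.1 − (-32.61) = 96.71 cm to the left of lens 2, so d_o2 = +96.71 cm.
Lens 2: 1/d_i2 = 1/f₂ − 1/d_o2 = 1/(32.0) − 1/(96.71) = 0.02091, so d_i2 = 47.8 cm.
The final image is real, 47.8 cm to the right of lens 2 (overall magnification ≈ -0.070).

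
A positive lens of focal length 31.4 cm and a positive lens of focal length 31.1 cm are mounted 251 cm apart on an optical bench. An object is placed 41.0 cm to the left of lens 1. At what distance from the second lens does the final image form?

42.4 cm

Lens 1: 1/d_i1 = 1/f₁ − 1/d_o1 = 1/(31.4) − 1/(41.0) = 0.007457, so d_i1 = 134.1 cm.
The intermediate image is 134.1 cm to the right of lens 1, which is 251 − (134.1) = 116.9 cm to the left of lens 2, so d_o2 = +116.9 cm.
Lens 2: 1/d_i2 = 1/f₂ − 1/d_o2 = 1/(31.1) − 1/(116.9) = 0.02360, so d_i2 = 42.4 cm.
The final image is real, 42.4 cm to the right of lens 2 (overall magnification ≈ 1.2).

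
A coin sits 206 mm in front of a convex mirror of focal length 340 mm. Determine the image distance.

For a convex mirror, f = -340 mm.
Mirror equation: 1/s_i = 1/f − 1/s_o = 1/(-340.0) − 1/(206) = -0.002941 − 0.004854 = -0.007796, so s_i = -128 mm.
The image is virtual, upright and reduced, behind the mirror.

128 mm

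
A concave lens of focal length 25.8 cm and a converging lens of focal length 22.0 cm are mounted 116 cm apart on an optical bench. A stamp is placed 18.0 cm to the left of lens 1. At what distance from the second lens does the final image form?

Lens 1 is diverging, so f₁ = −25.8 cm.
Lens 1: 1/d_i1 = 1/f₁ − 1/d_o1 = 1/(-25.8) − 1/(18.0) = -0.09432, so d_i1 = -10.60 cm.
The intermediate image is 10.60 cm to the left of lens 1 (virtual), which is 116 − (-10.60) = 126.6 cm to the left of lens 2, so d_o2 = +126.6 cm.
Lens 2: 1/d_i2 = 1/f₂ − 1/d_o2 = 1/(22.0) − 1/(126.6) = 0.03756, so d_i2 = 26.6 cm.
The final image is real, 26.6 cm to the right of lens 2 (overall magnification ≈ -0.12).

26.6 cm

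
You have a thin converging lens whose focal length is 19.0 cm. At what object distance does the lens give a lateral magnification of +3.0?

m = −d_i/d_o ⇒ d_i = −m·d_o.
1/f = 1/d_o + 1/d_i = 1/d_o − 1/(m·d_o) = (1 − 1/m)/d_o, so d_o = f(1 − 1/m) = (19.00)(1 − 1/(+3.0)) = 12.7 cm.

12.7 cm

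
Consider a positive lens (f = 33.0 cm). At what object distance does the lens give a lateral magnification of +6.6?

28.0 cm

m = −d_i/d_o ⇒ d_i = −m·d_o.
1/f = 1/d_o + 1/d_i = 1/d_o − 1/(m·d_o) = (1 − 1/m)/d_o, so d_o = f(1 − 1/m) = (33.00)(1 − 1/(+6.6)) = 28.0 cm.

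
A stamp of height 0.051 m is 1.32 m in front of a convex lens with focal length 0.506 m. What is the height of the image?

1/d_i = 1/f − 1/d_o = 1/(0.5060) − 1/(1.32) = 1.219, so d_i = 0.8205 m.
m = −d_i/d_o = -0.6216.
|h_i| = |m|·h_o = 0.6216 × 0.051 = 0.0317 m. The image is real, inverted and reduced, on the far side of the lens.

0.0317 m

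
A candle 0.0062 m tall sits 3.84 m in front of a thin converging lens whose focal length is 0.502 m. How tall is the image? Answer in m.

0.000932 m

1/d_i = 1/f − 1/d_o = 1/(0.5020) − 1/(3.84) = 1.732, so d_i = 0.5775 m.
m = −d_i/d_o = -0.1504.
|h_i| = |m|·h_o = 0.1504 × 0.0062 = 0.000932 m. The image is real, inverted and reduced, on the far side of the lens.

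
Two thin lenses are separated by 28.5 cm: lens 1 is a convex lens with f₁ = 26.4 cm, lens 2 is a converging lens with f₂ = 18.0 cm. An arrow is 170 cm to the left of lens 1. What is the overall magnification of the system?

m = -0.159

Lens 1: 1/d_i1 = 1/(26.4) − 1/(170) = 0.03200, so d_i1 = 31.25 cm; m₁ = −d_i1/d_o1 = -0.1838.
d_o2 = 28.5 − (31.25) = -2.750 cm (virtual object).
Lens 2: 1/d_i2 = 1/(18.0) − 1/(-2.750) = 0.4192, so d_i2 = 2.386 cm; m₂ = −d_i2/d_o2 = +0.8675.
m = m₁·m₂ = (-0.1838)(+0.8675) = -0.159.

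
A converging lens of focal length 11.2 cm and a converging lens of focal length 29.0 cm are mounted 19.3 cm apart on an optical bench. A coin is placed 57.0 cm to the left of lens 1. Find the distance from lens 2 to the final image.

6.58 cm

Lens 1: 1/d_i1 = 1/f₁ − 1/d_o1 = 1/(11.2) − 1/(57.0) = 0.07174, so d_i1 = 13.94 cm.
The intermediate image is 13.94 cm to the right of lens 1, which is 19.3 − (13.94) = 5.360 cm to the left of lens 2, so d_o2 = +5.360 cm.
Lens 2: 1/d_i2 = 1/f₂ − 1/d_o2 = 1/(29.0) − 1/(5.360) = -0.1521, so d_i2 = -6.58 cm.
The final image is virtual, 6.58 cm to the left of lens 2 (overall magnification ≈ -0.30).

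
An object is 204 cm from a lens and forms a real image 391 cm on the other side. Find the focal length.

Real image ⇒ d_i = +391 cm.
1/f = 1/d_o + 1/d_i = 1/(204) + 1/(391) = 0.007460, so f = 134 cm.
Since f is positive, the lens is converging.

f = 134 cm (converging)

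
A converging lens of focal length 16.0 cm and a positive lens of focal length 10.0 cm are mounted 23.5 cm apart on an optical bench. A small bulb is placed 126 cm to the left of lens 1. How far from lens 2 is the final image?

Lens 1: 1/d_i1 = 1/f₁ − 1/d_o1 = 1/(16.0) − 1/(126) = 0.05456, so d_i1 = 18.33 cm.
The intermediate image is 18.33 cm to the right of lens 1, which is 23.5 − (18.33) = 5.170 cm to the left of lens 2, so d_o2 = +5.170 cm.
Lens 2: 1/d_i2 = 1/f₂ − 1/d_o2 = 1/(10.0) − 1/(5.170) = -0.09342, so d_i2 = -10.7 cm.
The final image is virtual, 10.7 cm to the left of lens 2 (overall magnification ≈ -0.30).

10.7 cm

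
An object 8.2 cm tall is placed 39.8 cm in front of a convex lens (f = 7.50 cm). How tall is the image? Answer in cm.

1.90 cm

1/d_i = 1/f − 1/d_o = 1/(7.500) − 1/(39.8) = 0.1082, so d_i = 9.241 cm.
m = −d_i/d_o = -0.2322.
|h_i| = |m|·h_o = 0.2322 × 8.2 = 1.90 cm. The image is real, inverted and reduced, on the far side of the lens.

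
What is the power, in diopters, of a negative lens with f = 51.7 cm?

P = -1.93 D

For a negative lens, f = −51.7 cm.
f = -51.7 cm = -0.517 m.
P = 1/f = 1/(-0.517 m) = -1.93 D.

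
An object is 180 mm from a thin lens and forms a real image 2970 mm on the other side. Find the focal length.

f = 170 mm (converging)

Real image ⇒ d_i = +2970 mm.
1/f = 1/d_o + 1/d_i = 1/(180) + 1/(2970) = 0.005892, so f = 170 mm.
Since f is positive, the thin lens is converging.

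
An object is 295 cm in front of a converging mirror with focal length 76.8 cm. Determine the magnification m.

1/d_i = 1/f − 1/d_o = 1/(76.80) − 1/(295) = 0.009631, so d_i = 103.8 cm.
m = −d_i/d_o = −(103.8)/(295) = -0.352.
The image is real, inverted and reduced, in front of the mirror.

m = -0.352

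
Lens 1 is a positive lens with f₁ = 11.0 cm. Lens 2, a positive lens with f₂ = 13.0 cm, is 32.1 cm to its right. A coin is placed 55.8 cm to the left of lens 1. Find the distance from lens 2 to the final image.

Lens 1: 1/d_i1 = 1/f₁ − 1/d_o1 = 1/(11.0) − 1/(55.8) = 0.07299, so d_i1 = 13.70 cm.
The intermediate image is 13.70 cm to the right of lens 1, which is 32.1 − (13.70) = 18.40 cm to the left of lens 2, so d_o2 = +18.40 cm.
Lens 2: 1/d_i2 = 1/f₂ − 1/d_o2 = 1/(13.0) − 1/(18.40) = 0.02258, so d_i2 = 44.3 cm.
The final image is real, 44.3 cm to the right of lens 2 (overall magnification ≈ 0.59).

44.3 cm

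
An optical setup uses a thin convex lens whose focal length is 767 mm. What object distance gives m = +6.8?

654 mm

m = −d_i/d_o ⇒ d_i = −m·d_o.
1/f = 1/d_o + 1/d_i = 1/d_o − 1/(m·d_o) = (1 − 1/m)/d_o, so d_o = f(1 − 1/m) = (767.0)(1 − 1/(+6.8)) = 654 mm.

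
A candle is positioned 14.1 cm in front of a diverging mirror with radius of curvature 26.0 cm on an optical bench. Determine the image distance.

6.76 cm

f = R/2 = 26.0/2 = 13.00 cm; for a diverging mirror, f = -13.00 cm.
Mirror equation: 1/s_i = 1/f − 1/s_o = 1/(-13.00) − 1/(14.1) = -0.07692 − 0.07092 = -0.1478, so s_i = -6.76 cm.
The image is virtual, upright and reduced, behind the mirror.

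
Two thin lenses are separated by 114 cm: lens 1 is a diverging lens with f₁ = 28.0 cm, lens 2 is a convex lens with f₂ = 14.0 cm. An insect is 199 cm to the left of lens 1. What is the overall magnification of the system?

f₁ = −28.0 cm (diverging).
Lens 1: 1/d_i1 = 1/(-28.0) − 1/(199) = -0.04074, so d_i1 = -24.55 cm; m₁ = −d_i1/d_o1 = +0.1234.
d_o2 = 114 − (-24.55) = 138.6 cm.
Lens 2: 1/d_i2 = 1/(14.0) − 1/(138.6) = 0.06421, so d_i2 = 15.57 cm; m₂ = −d_i2/d_o2 = -0.1124.
m = m₁·m₂ = (+0.1234)(-0.1124) = -0.0139.

m = -0.0139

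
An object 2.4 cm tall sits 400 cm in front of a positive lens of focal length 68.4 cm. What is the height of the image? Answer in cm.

0.495 cm

1/d_i = 1/f − 1/d_o = 1/(68.40) − 1/(400) = 0.01212, so d_i = 82.51 cm.
m = −d_i/d_o = -0.2063.
|h_i| = |m|·h_o = 0.2063 × 2.4 = 0.495 cm. The image is real, inverted and reduced, on the far side of the lens.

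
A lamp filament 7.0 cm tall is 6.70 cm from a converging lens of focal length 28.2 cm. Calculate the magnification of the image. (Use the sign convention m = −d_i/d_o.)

m = +1.31

1/d_i = 1/f − 1/d_o = 1/(28.20) − 1/(6.70) = -0.1138, so d_i = -8.788 cm.
m = −d_i/d_o = −(-8.788)/(6.70) = +1.31.
The image is virtual, upright and enlarged, on the same side as the object.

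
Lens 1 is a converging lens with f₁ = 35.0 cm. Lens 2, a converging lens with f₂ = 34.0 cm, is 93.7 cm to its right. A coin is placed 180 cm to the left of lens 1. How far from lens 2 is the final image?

105 cm

Lens 1: 1/d_i1 = 1/f₁ − 1/d_o1 = 1/(35.0) − 1/(180) = 0.02302, so d_i1 = 43.45 cm.
The intermediate image is 43.45 cm to the right of lens 1, which is 93.7 − (43.45) = 50.25 cm to the left of lens 2, so d_o2 = +50.25 cm.
Lens 2: 1/d_i2 = 1/f₂ − 1/d_o2 = 1/(34.0) − 1/(50.25) = 0.009511, so d_i2 = 105 cm.
The final image is real, 105 cm to the right of lens 2 (overall magnification ≈ 0.50).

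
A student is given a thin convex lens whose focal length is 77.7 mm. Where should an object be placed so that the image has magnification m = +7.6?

m = −d_i/d_o ⇒ d_i = −m·d_o.
1/f = 1/d_o + 1/d_i = 1/d_o − 1/(m·d_o) = (1 − 1/m)/d_o, so d_o = f(1 − 1/m) = (77.70)(1 − 1/(+7.6)) = 67.5 mm.

67.5 mm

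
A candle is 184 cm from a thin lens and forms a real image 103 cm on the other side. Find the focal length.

f = 66.0 cm (converging)

Real image ⇒ d_i = +103 cm.
1/f = 1/d_o + 1/d_i = 1/(184) + 1/(103) = 0.01514, so f = 66.0 cm.
Since f is positive, the thin lens is converging.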